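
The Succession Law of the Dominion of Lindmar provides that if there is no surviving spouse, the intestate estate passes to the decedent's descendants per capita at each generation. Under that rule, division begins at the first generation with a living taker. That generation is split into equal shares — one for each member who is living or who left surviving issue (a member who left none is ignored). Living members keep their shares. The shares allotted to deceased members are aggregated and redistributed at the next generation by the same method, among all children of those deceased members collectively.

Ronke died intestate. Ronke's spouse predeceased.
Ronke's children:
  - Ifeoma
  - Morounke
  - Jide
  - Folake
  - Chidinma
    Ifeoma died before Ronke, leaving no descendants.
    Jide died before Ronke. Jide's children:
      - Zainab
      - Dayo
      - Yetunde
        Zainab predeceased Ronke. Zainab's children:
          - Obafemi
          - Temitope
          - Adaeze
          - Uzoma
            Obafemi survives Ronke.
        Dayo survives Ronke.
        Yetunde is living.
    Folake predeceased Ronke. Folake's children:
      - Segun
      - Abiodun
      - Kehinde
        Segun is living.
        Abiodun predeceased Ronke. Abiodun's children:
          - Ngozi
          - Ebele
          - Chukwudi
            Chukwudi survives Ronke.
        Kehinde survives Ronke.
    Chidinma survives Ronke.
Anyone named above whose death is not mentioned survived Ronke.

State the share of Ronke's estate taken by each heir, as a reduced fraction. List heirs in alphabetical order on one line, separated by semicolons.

There is no surviving spouse, so the entire estate passes to Ronke's descendants per capita at each generation.
At generation 1 (Morounke, Jide, Folake, Chidinma) there are 4 shares of (1)/4 = 1/4 each.
Living: Morounke and Chidinma — each takes 1/4.
Deceased: Jide and Folake. Their combined 1/2 is pooled and carried to generation 2.
At generation 2 (Zainab, Dayo, Yetunde, Segun, Abiodun, Kehinde) there are 6 shares of (1/2)/6 = 1/12 each.
Living: Dayo, Yetunde, Segun, and Kehinde — each takes 1/12.
Deceased: Zainab and Abiodun. Their combined 1/6 is pooled and carried to generation 3.
At generation 3 (Obafemi, Temitope, Adaeze, Uzoma, Ngozi, Ebele, Chukwudi) there are 7 shares of (1/6)/7 = 1/42 each.
Living: Obafemi, Temitope, Adaeze, Uzoma, Ngozi, Ebele, and Chukwudi — each takes 1/42.

Adaeze 1/42; Chidinma 1/4; Chukwudi 1/42; Dayo 1/12; Ebele 1/42; Kehinde 1/12; Morounke 1/4; Ngozi 1/42; Obafemi 1/42; Segun 1/12; Temitope 1/42; Uzoma 1/42; Yetunde 1/12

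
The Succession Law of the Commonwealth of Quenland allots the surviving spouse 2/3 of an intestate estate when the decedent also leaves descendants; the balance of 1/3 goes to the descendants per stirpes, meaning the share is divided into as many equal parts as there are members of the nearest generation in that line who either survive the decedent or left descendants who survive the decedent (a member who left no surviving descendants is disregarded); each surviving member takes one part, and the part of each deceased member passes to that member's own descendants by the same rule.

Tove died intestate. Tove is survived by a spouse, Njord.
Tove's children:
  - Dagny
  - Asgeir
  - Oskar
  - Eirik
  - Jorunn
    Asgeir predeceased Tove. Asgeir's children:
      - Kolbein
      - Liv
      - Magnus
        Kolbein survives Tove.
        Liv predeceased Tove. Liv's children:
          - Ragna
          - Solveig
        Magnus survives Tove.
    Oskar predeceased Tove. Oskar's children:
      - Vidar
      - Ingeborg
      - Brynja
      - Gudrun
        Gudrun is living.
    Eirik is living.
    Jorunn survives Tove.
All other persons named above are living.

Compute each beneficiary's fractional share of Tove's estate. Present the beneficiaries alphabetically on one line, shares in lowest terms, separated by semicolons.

Brynja 1/60; Dagny 1/15; Eirik 1/15; Gudrun 1/60; Ingeborg 1/60; Jorunn 1/15; Kolbein 1/45; Magnus 1/45; Njord 2/3; Ragna 1/90; Solveig 1/90; Vidar 1/60

Njord, as surviving spouse, takes 2/3.
The remaining 1/3 passes to Tove's descendants per stirpes.
The 1/3 is divided into 5 equal shares of 1/15 among Dagny, Asgeir, Oskar, Eirik, Jorunn.
Dagny is living and takes 1/15.
Asgeir predeceased; the 1/15 allotted to Asgeir's branch passes to Asgeir's issue by representation.
The 1/15 is divided into 3 equal shares of 1/45 among Kolbein, Liv, Magnus.
Kolbein is living and takes 1/45.
Liv predeceased; the 1/45 allotted to Liv's branch passes to Liv's issue by representation.
The 1/45 is divided into 2 equal shares of 1/90 among Ragna, Solveig.
Ragna is living and takes 1/90.
Solveig is living and takes 1/90.
Magnus is living and takes 1/45.
Oskar predeceased; the 1/15 allotted to Oskar's branch passes to Oskar's issue by representation.
The 1/15 is divided into 4 equal shares of 1/60 among Vidar, Ingeborg, Brynja, Gudrun.
Vidar is living and takes 1/60.
Ingeborg is living and takes 1/60.
Brynja is living and takes 1/60.
Gudrun is living and takes 1/60.
Eirik is living and takes 1/15.
Jorunn is living and takes 1/15.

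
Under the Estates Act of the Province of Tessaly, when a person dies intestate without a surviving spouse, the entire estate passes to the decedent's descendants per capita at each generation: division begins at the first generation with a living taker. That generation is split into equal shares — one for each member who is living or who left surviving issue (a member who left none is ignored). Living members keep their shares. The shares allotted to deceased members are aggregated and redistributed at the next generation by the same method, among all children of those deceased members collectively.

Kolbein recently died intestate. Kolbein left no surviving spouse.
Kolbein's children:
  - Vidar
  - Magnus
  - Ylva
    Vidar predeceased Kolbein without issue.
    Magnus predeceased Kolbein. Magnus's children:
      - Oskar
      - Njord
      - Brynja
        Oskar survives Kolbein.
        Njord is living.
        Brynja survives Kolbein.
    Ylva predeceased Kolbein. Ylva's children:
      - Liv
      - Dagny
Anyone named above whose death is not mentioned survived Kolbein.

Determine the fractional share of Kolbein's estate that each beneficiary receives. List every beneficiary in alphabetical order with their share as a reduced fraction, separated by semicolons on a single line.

Brynja 1/5; Dagny 1/5; Liv 1/5; Njord 1/5; Oskar 1/5

There is no surviving spouse, so the entire estate passes to Kolbein's descendants per capita at each generation.
No one at generation 1 (Magnus, Ylva) is living; moving to the next generation.
At generation 2 (Oskar, Njord, Brynja, Liv, Dagny) there are 5 shares of (1)/5 = 1/5 each.
Living: Oskar, Njord, Brynja, Liv, and Dagny — each takes 1/5.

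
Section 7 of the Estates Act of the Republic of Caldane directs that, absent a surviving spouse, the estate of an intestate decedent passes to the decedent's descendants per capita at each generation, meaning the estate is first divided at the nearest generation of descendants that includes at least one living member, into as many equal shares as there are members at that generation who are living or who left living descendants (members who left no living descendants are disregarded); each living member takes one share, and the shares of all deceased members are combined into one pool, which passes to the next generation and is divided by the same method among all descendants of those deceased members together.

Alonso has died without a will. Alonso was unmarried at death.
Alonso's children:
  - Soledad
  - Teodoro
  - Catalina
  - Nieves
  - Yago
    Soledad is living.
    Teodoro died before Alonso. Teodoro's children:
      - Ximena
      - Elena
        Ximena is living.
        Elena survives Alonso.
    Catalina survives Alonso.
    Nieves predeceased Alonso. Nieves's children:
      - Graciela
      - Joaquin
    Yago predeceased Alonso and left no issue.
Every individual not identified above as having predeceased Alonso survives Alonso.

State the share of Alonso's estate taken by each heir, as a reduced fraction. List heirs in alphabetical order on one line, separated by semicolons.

Catalina 1/4; Elena 1/8; Graciela 1/8; Joaquin 1/8; Soledad 1/4; Ximena 1/8

There is no surviving spouse, so the entire estate passes to Alonso's descendants per capita at each generation.
At generation 1 (Soledad, Teodoro, Catalina, Nieves) there are 4 shares of (1)/4 = 1/4 each.
Living: Soledad and Catalina — each takes 1/4.
Deceased: Teodoro and Nieves. Their combined 1/2 is pooled and carried to generation 2.
At generation 2 (Ximena, Elena, Graciela, Joaquin) there are 4 shares of (1/2)/4 = 1/8 each.
Living: Ximena, Elena, Graciela, and Joaquin — each takes 1/8.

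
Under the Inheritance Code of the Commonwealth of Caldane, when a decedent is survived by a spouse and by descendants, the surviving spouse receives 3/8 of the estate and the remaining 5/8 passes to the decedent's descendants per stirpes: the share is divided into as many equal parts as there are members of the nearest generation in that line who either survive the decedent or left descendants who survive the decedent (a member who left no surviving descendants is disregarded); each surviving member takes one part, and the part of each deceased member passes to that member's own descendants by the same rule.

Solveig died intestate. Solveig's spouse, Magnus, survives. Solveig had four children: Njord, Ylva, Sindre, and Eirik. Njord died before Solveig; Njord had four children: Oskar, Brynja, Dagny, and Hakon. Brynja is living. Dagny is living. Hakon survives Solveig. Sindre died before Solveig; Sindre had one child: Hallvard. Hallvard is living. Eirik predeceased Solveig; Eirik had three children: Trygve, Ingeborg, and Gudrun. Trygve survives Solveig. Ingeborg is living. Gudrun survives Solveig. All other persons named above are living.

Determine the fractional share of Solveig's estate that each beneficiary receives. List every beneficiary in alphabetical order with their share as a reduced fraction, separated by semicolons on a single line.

Magnus, as surviving spouse, takes 3/8.
The remaining 5/8 passes to Solveig's descendants per stirpes.
The 5/8 is divided into 4 equal shares of 5/32 among Njord, Ylva, Sindre, Eirik.
Njord predeceased; the 5/32 allotted to Njord's branch passes to Njord's issue by representation.
The 5/32 is divided into 4 equal shares of 5/128 among Oskar, Brynja, Dagny, Hakon.
Oskar is living and takes 5/128.
Brynja is living and takes 5/128.
Dagny is living and takes 5/128.
Hakon is living and takes 5/128.
Ylva is living and takes 5/32.
Sindre predeceased; the 5/32 allotted to Sindre's branch passes to Sindre's issue by representation.
Hallvard is the sole taker at this level and receives the full 5/32.
Eirik predeceased; the 5/32 allotted to Eirik's branch passes to Eirik's issue by representation.
The 5/32 is divided into 3 equal shares of 5/96 among Trygve, Ingeborg, Gudrun.
Trygve is living and takes 5/96.
Ingeborg is living and takes 5/96.
Gudrun is living and takes 5/96.

Brynja 5/128; Dagny 5/128; Gudrun 5/96; Hakon 5/128; Hallvard 5/32; Ingeborg 5/96; Magnus 3/8; Oskar 5/128; Trygve 5/96; Ylva 5/32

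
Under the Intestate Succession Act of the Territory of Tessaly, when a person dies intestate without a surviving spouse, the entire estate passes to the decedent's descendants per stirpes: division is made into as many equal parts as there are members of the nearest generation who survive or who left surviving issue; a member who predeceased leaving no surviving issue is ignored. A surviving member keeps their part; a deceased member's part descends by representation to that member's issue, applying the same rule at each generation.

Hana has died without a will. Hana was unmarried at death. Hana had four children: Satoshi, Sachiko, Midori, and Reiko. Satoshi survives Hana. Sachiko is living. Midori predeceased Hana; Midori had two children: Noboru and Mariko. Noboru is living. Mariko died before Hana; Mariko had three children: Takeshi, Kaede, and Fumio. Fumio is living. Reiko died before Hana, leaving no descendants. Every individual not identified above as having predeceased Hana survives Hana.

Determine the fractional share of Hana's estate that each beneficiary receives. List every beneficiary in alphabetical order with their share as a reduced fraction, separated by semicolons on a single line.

There is no surviving spouse, so the entire estate passes to Hana's descendants per stirpes.
Reiko left no surviving issue, so that branch lapses and is disregarded.
The estate is divided into 3 equal shares of 1/3 among Satoshi, Sachiko, Midori.
Satoshi is living and takes 1/3.
Sachiko is living and takes 1/3.
Midori predeceased; the 1/3 allotted to Midori's branch passes to Midori's issue by representation.
The 1/3 is divided into 2 equal shares of 1/6 among Noboru, Mariko.
Noboru is living and takes 1/6.
Mariko predeceased; the 1/6 allotted to Mariko's branch passes to Mariko's issue by representation.
The 1/6 is divided into 3 equal shares of 1/18 among Takeshi, Kaede, Fumio.
Takeshi is living and takes 1/18.
Kaede is living and takes 1/18.
Fumio is living and takes 1/18.

Fumio 1/18; Kaede 1/18; Noboru 1/6; Sachiko 1/3; Satoshi 1/3; Takeshi 1/18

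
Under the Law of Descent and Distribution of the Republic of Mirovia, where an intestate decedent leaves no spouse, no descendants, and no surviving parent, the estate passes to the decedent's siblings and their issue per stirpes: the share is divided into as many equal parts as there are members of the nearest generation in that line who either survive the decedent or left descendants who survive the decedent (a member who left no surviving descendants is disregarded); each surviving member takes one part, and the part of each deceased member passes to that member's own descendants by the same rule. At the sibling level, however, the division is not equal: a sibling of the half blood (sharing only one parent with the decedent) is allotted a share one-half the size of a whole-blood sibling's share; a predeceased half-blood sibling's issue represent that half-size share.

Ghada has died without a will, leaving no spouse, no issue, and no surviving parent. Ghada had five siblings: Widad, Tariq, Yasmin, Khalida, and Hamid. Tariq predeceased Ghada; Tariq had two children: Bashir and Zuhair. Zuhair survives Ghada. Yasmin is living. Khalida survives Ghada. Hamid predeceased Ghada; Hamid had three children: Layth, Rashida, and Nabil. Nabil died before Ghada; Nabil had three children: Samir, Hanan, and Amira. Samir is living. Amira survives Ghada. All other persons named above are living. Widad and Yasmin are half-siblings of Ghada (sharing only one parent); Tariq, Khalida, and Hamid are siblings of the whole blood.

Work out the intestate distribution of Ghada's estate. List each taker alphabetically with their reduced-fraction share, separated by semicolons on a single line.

Amira 1/36; Bashir 1/8; Hanan 1/36; Khalida 1/4; Layth 1/12; Rashida 1/12; Samir 1/36; Widad 1/8; Yasmin 1/8; Zuhair 1/8

No spouse, descendants, or parent survives, so the estate passes to Ghada's siblings per stirpes.
Half-blood siblings count for one-half the weight of whole-blood siblings at the initial division.
Dividing 1 in proportion to weights (total weight 4): Widad (weight 1/2) → 1/8; Tariq (weight 1) → 1/4; Yasmin (weight 1/2) → 1/8; Khalida (weight 1) → 1/4; Hamid (weight 1) → 1/4.
Widad is living and takes 1/8.
Tariq predeceased; the 1/4 allotted to Tariq's branch passes to Tariq's issue by representation.
The 1/4 is divided into 2 equal shares of 1/8 among Bashir, Zuhair.
Bashir is living and takes 1/8.
Zuhair is living and takes 1/8.
Yasmin is living and takes 1/8.
Khalida is living and takes 1/4.
Hamid predeceased; the 1/4 allotted to Hamid's branch passes to Hamid's issue by representation.
The 1/4 is divided into 3 equal shares of 1/12 among Layth, Rashida, Nabil.
Layth is living and takes 1/12.
Rashida is living and takes 1/12.
Nabil predeceased; the 1/12 allotted to Nabil's branch passes to Nabil's issue by representation.
The 1/12 is divided into 3 equal shares of 1/36 among Samir, Hanan, Amira.
Samir is living and takes 1/36.
Hanan is living and takes 1/36.
Amira is living and takes 1/36.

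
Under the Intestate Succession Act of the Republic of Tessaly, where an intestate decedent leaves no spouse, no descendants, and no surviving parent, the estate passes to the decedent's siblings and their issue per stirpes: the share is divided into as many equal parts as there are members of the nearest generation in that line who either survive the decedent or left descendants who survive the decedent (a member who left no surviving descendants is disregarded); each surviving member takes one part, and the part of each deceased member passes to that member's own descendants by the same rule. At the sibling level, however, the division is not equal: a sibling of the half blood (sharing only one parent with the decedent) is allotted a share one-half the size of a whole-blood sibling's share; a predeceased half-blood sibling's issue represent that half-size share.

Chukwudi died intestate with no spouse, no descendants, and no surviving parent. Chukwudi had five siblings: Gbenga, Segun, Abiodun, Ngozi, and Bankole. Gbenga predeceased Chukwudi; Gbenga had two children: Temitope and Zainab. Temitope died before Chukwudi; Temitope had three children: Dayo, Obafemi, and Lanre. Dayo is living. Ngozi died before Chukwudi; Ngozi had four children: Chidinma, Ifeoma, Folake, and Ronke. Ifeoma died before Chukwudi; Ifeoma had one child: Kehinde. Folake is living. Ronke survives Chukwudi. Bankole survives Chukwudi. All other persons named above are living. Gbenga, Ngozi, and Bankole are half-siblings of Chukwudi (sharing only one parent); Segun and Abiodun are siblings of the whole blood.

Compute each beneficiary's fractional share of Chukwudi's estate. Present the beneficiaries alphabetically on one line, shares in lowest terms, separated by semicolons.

Abiodun 2/7; Bankole 1/7; Chidinma 1/28; Dayo 1/42; Folake 1/28; Kehinde 1/28; Lanre 1/42; Obafemi 1/42; Ronke 1/28; Segun 2/7; Zainab 1/14

No spouse, descendants, or parent survives, so the estate passes to Chukwudi's siblings per stirpes.
Half-blood siblings count for one-half the weight of whole-blood siblings at the initial division.
Dividing 1 in proportion to weights (total weight 7/2): Gbenga (weight 1/2) → 1/7; Segun (weight 1) → 2/7; Abiodun (weight 1) → 2/7; Ngozi (weight 1/2) → 1/7; Bankole (weight 1/2) → 1/7.
Gbenga predeceased; the 1/7 allotted to Gbenga's branch passes to Gbenga's issue by representation.
The 1/7 is divided into 2 equal shares of 1/14 among Temitope, Zainab.
Temitope predeceased; the 1/14 allotted to Temitope's branch passes to Temitope's issue by representation.
The 1/14 is divided into 3 equal shares of 1/42 among Dayo, Obafemi, Lanre.
Dayo is living and takes 1/42.
Obafemi is living and takes 1/42.
Lanre is living and takes 1/42.
Zainab is living and takes 1/14.
Segun is living and takes 2/7.
Abiodun is living and takes 2/7.
Ngozi predeceased; the 1/7 allotted to Ngozi's branch passes to Ngozi's issue by representation.
The 1/7 is divided into 4 equal shares of 1/28 among Chidinma, Ifeoma, Folake, Ronke.
Chidinma is living and takes 1/28.
Ifeoma predeceased; the 1/28 allotted to Ifeoma's branch passes to Ifeoma's issue by representation.
Kehinde is the sole taker at this level and receives the full 1/28.
Folake is living and takes 1/28.
Ronke is living and takes 1/28.
Bankole is living and takes 1/7.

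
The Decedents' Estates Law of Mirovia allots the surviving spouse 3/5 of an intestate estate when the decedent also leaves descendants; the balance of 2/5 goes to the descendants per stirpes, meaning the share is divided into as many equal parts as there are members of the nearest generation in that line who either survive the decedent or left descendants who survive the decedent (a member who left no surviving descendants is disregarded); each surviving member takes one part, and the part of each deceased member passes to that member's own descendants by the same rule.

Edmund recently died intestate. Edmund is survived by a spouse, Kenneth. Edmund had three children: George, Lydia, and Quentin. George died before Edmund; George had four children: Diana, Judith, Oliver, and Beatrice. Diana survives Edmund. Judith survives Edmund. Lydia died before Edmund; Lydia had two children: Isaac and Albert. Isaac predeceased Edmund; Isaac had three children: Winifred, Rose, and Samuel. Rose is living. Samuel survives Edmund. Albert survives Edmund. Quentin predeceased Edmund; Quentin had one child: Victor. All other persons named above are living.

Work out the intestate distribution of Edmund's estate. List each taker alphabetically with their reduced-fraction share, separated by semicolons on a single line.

Kenneth, as surviving spouse, takes 3/5.
The remaining 2/5 passes to Edmund's descendants per stirpes.
The 2/5 is divided into 3 equal shares of 2/15 among George, Lydia, Quentin.
George predeceased; the 2/15 allotted to George's branch passes to George's issue by representation.
The 2/15 is divided into 4 equal shares of 1/30 among Diana, Judith, Oliver, Beatrice.
Diana is living and takes 1/30.
Judith is living and takes 1/30.
Oliver is living and takes 1/30.
Beatrice is living and takes 1/30.
Lydia predeceased; the 2/15 allotted to Lydia's branch passes to Lydia's issue by representation.
The 2/15 is divided into 2 equal shares of 1/15 among Isaac, Albert.
Isaac predeceased; the 1/15 allotted to Isaac's branch passes to Isaac's issue by representation.
The 1/15 is divided into 3 equal shares of 1/45 among Winifred, Rose, Samuel.
Winifred is living and takes 1/45.
Rose is living and takes 1/45.
Samuel is living and takes 1/45.
Albert is living and takes 1/15.
Quentin predeceased; the 2/15 allotted to Quentin's branch passes to Quentin's issue by representation.
Victor is the sole taker at this level and receives the full 2/15.

Albert 1/15; Beatrice 1/30; Diana 1/30; Judith 1/30; Kenneth 3/5; Oliver 1/30; Rose 1/45; Samuel 1/45; Victor 2/15; Winifred 1/45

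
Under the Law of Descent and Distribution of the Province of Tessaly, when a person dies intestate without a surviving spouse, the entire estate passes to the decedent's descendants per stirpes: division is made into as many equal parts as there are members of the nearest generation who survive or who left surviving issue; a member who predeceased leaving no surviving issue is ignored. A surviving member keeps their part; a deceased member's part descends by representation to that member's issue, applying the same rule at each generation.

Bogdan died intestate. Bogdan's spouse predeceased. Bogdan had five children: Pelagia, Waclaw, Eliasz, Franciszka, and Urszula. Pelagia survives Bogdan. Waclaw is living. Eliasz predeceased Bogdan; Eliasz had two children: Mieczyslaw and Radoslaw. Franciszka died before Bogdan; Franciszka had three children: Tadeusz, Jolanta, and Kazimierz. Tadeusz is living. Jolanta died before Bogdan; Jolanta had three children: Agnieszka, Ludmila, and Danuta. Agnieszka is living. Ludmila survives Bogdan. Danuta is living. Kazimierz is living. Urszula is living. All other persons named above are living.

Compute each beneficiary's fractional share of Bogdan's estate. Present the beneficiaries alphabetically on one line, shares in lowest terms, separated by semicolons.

There is no surviving spouse, so the entire estate passes to Bogdan's descendants per stirpes.
The estate is divided into 5 equal shares of 1/5 among Pelagia, Waclaw, Eliasz, Franciszka, Urszula.
Pelagia is living and takes 1/5.
Waclaw is living and takes 1/5.
Eliasz predeceased; the 1/5 allotted to Eliasz's branch passes to Eliasz's issue by representation.
The 1/5 is divided into 2 equal shares of 1/10 among Mieczyslaw, Radoslaw.
Mieczyslaw is living and takes 1/10.
Radoslaw is living and takes 1/10.
Franciszka predeceased; the 1/5 allotted to Franciszka's branch passes to Franciszka's issue by representation.
The 1/5 is divided into 3 equal shares of 1/15 among Tadeusz, Jolanta, Kazimierz.
Tadeusz is living and takes 1/15.
Jolanta predeceased; the 1/15 allotted to Jolanta's branch passes to Jolanta's issue by representation.
The 1/15 is divided into 3 equal shares of 1/45 among Agnieszka, Ludmila, Danuta.
Agnieszka is living and takes 1/45.
Ludmila is living and takes 1/45.
Danuta is living and takes 1/45.
Kazimierz is living and takes 1/15.
Urszula is living and takes 1/5.

Agnieszka 1/45; Danuta 1/45; Kazimierz 1/15; Ludmila 1/45; Mieczyslaw 1/10; Pelagia 1/5; Radoslaw 1/10; Tadeusz 1/15; Urszula 1/5; Waclaw 1/5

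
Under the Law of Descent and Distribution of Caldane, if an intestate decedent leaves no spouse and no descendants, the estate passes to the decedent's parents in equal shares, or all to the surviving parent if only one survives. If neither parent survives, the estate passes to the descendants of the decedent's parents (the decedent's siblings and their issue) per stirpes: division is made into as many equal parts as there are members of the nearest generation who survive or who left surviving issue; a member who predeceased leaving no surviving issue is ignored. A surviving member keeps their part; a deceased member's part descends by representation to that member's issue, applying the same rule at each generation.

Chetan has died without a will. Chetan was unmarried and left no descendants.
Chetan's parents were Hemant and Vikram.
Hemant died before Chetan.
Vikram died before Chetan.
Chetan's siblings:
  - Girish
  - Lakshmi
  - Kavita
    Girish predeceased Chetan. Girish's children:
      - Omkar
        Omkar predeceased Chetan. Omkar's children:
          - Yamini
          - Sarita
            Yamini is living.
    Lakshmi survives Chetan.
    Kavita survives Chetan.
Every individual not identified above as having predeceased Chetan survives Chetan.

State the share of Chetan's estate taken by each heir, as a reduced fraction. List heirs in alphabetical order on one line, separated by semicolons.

Kavita 1/3; Lakshmi 1/3; Sarita 1/6; Yamini 1/6

Neither parent survives and there are no descendants, so the estate passes to Chetan's siblings and their issue per stirpes.
The estate is divided into 3 equal shares of 1/3 among Girish, Lakshmi, Kavita.
Girish predeceased; the 1/3 allotted to Girish's branch passes to Girish's issue by representation.
Omkar's line is the sole branch at this level, so the full 1/3 passes to Omkar's issue by representation.
The 1/3 is divided into 2 equal shares of 1/6 among Yamini, Sarita.
Yamini is living and takes 1/6.
Sarita is living and takes 1/6.
Lakshmi is living and takes 1/3.
Kavita is living and takes 1/3.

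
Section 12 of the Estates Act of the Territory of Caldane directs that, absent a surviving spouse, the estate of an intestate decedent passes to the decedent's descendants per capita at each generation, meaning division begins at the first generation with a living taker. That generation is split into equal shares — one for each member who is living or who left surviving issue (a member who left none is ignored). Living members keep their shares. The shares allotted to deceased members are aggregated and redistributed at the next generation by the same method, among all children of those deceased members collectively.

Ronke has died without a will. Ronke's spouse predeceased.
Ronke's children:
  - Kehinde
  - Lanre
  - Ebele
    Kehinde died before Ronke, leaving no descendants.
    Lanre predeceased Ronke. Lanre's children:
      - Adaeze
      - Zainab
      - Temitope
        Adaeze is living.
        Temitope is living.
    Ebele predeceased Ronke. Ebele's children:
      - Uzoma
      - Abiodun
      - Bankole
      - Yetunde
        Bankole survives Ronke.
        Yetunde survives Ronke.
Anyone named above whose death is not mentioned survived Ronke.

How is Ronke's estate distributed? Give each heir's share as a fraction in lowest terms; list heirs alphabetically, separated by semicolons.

Abiodun 1/7; Adaeze 1/7; Bankole 1/7; Temitope 1/7; Uzoma 1/7; Yetunde 1/7; Zainab 1/7

There is no surviving spouse, so the entire estate passes to Ronke's descendants per capita at each generation.
No one at generation 1 (Lanre, Ebele) is living; moving to the next generation.
At generation 2 (Adaeze, Zainab, Temitope, Uzoma, Abiodun, Bankole, Yetunde) there are 7 shares of (1)/7 = 1/7 each.
Living: Adaeze, Zainab, Temitope, Uzoma, Abiodun, Bankole, and Yetunde — each takes 1/7.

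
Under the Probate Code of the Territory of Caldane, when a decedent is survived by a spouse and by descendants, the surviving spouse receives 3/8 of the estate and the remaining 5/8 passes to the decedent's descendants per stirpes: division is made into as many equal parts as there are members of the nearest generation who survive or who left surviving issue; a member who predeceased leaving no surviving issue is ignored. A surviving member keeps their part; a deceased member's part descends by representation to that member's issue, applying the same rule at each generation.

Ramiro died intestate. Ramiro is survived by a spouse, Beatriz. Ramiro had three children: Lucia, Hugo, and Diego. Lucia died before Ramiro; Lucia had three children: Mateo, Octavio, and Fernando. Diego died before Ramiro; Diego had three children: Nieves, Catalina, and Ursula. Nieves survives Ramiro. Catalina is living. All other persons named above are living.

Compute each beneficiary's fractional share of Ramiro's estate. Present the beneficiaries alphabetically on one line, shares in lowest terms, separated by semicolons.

Beatriz 3/8; Catalina 5/72; Fernando 5/72; Hugo 5/24; Mateo 5/72; Nieves 5/72; Octavio 5/72; Ursula 5/72

Beatriz, as surviving spouse, takes 3/8.
The remaining 5/8 passes to Ramiro's descendants per stirpes.
The 5/8 is divided into 3 equal shares of 5/24 among Lucia, Hugo, Diego.
Lucia predeceased; the 5/24 allotted to Lucia's branch passes to Lucia's issue by representation.
The 5/24 is divided into 3 equal shares of 5/72 among Mateo, Octavio, Fernando.
Mateo is living and takes 5/72.
Octavio is living and takes 5/72.
Fernando is living and takes 5/72.
Hugo is living and takes 5/24.
Diego predeceased; the 5/24 allotted to Diego's branch passes to Diego's issue by representation.
The 5/24 is divided into 3 equal shares of 5/72 among Nieves, Catalina, Ursula.
Nieves is living and takes 5/72.
Catalina is living and takes 5/72.
Ursula is living and takes 5/72.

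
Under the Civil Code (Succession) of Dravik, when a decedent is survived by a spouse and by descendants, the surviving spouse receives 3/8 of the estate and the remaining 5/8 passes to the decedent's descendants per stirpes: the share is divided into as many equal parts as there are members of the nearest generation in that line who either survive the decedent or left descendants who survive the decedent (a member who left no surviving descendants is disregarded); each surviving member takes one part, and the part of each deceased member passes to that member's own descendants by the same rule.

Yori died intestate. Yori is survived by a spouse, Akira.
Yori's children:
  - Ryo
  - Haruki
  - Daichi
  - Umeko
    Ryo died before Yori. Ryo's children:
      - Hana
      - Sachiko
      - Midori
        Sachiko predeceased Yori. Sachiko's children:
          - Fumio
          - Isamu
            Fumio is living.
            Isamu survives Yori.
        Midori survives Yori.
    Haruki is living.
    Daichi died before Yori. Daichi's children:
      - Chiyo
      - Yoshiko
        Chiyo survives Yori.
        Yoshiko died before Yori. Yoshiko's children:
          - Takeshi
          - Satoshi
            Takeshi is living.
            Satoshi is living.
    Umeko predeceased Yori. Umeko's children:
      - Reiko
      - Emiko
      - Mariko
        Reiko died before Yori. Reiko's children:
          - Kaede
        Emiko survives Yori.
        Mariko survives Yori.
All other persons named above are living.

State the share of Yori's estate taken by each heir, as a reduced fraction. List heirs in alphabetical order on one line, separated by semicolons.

Akira, as surviving spouse, takes 3/8.
The remaining 5/8 passes to Yori's descendants per stirpes.
The 5/8 is divided into 4 equal shares of 5/32 among Ryo, Haruki, Daichi, Umeko.
Ryo predeceased; the 5/32 allotted to Ryo's branch passes to Ryo's issue by representation.
The 5/32 is divided into 3 equal shares of 5/96 among Hana, Sachiko, Midori.
Hana is living and takes 5/96.
Sachiko predeceased; the 5/96 allotted to Sachiko's branch passes to Sachiko's issue by representation.
The 5/96 is divided into 2 equal shares of 5/192 among Fumio, Isamu.
Fumio is living and takes 5/192.
Isamu is living and takes 5/192.
Midori is living and takes 5/96.
Haruki is living and takes 5/32.
Daichi predeceased; the 5/32 allotted to Daichi's branch passes to Daichi's issue by representation.
The 5/32 is divided into 2 equal shares of 5/64 among Chiyo, Yoshiko.
Chiyo is living and takes 5/64.
Yoshiko predeceased; the 5/64 allotted to Yoshiko's branch passes to Yoshiko's issue by representation.
The 5/64 is divided into 2 equal shares of 5/128 among Takeshi, Satoshi.
Takeshi is living and takes 5/128.
Satoshi is living and takes 5/128.
Umeko predeceased; the 5/32 allotted to Umeko's branch passes to Umeko's issue by representation.
The 5/32 is divided into 3 equal shares of 5/96 among Reiko, Emiko, Mariko.
Reiko predeceased; the 5/96 allotted to Reiko's branch passes to Reiko's issue by representation.
Kaede is the sole taker at this level and receives the full 5/96.
Emiko is living and takes 5/96.
Mariko is living and takes 5/96.

Akira 3/8; Chiyo 5/64; Emiko 5/96; Fumio 5/192; Hana 5/96; Haruki 5/32; Isamu 5/192; Kaede 5/96; Mariko 5/96; Midori 5/96; Satoshi 5/128; Takeshi 5/128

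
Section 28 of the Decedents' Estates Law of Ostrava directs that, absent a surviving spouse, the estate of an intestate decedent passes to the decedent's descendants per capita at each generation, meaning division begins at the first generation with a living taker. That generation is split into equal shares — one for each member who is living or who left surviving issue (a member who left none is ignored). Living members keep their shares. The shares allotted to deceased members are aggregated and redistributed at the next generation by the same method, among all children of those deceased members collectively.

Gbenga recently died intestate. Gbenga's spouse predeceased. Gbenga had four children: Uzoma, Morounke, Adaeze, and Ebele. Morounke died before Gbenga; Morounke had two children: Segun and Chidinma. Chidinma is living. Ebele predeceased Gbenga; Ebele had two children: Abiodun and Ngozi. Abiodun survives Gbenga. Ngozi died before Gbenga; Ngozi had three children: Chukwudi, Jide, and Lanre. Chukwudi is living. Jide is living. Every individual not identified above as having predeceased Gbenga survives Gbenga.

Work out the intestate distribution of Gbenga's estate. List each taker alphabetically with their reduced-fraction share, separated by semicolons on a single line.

Abiodun 1/8; Adaeze 1/4; Chidinma 1/8; Chukwudi 1/24; Jide 1/24; Lanre 1/24; Segun 1/8; Uzoma 1/4

There is no surviving spouse, so the entire estate passes to Gbenga's descendants per capita at each generation.
At generation 1 (Uzoma, Morounke, Adaeze, Ebele) there are 4 shares of (1)/4 = 1/4 each.
Living: Uzoma and Adaeze — each takes 1/4.
Deceased: Morounke and Ebele. Their combined 1/2 is pooled and carried to generation 2.
At generation 2 (Segun, Chidinma, Abiodun, Ngozi) there are 4 shares of (1/2)/4 = 1/8 each.
Living: Segun, Chidinma, and Abiodun — each takes 1/8.
Deceased: Ngozi. That 1/8 share is carried to generation 3.
At generation 3 (Chukwudi, Jide, Lanre) there are 3 shares of (1/8)/3 = 1/24 each.
Living: Chukwudi, Jide, and Lanre — each takes 1/24.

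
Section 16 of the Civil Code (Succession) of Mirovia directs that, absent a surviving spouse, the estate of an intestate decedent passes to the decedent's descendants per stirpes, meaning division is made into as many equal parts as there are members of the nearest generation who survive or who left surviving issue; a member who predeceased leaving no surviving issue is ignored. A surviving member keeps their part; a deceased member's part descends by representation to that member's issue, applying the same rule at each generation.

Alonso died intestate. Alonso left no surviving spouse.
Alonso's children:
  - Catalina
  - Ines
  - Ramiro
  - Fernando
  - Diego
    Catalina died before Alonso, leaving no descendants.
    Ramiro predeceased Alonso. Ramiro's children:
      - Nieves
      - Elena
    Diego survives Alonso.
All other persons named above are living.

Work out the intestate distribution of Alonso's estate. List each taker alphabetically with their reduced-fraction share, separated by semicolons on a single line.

Diego 1/4; Elena 1/8; Fernando 1/4; Ines 1/4; Nieves 1/8

There is no surviving spouse, so the entire estate passes to Alonso's descendants per stirpes.
Catalina left no surviving issue, so that branch lapses and is disregarded.
The estate is divided into 4 equal shares of 1/4 among Ines, Ramiro, Fernando, Diego.
Ines is living and takes 1/4.
Ramiro predeceased; the 1/4 allotted to Ramiro's branch passes to Ramiro's issue by representation.
The 1/4 is divided into 2 equal shares of 1/8 among Nieves, Elena.
Nieves is living and takes 1/8.
Elena is living and takes 1/8.
Fernando is living and takes 1/4.
Diego is living and takes 1/4.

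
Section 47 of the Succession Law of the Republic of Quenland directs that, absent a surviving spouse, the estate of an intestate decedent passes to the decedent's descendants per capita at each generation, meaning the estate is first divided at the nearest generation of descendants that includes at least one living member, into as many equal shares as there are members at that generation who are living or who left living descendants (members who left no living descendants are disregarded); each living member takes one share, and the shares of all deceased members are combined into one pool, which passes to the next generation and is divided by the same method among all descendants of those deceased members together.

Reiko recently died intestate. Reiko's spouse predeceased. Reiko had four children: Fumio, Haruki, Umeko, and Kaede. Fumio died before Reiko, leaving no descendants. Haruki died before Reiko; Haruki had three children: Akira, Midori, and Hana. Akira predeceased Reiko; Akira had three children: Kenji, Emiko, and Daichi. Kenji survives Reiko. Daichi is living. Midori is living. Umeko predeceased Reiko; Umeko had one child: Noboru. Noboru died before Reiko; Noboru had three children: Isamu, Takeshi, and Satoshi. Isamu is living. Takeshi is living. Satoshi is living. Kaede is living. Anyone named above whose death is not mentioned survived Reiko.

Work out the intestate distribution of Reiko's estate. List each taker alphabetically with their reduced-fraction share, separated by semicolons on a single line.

Daichi 1/18; Emiko 1/18; Hana 1/6; Isamu 1/18; Kaede 1/3; Kenji 1/18; Midori 1/6; Satoshi 1/18; Takeshi 1/18

There is no surviving spouse, so the entire estate passes to Reiko's descendants per capita at each generation.
At generation 1 (Haruki, Umeko, Kaede) there are 3 shares of (1)/3 = 1/3 each.
Living: Kaede — each takes 1/3.
Deceased: Haruki and Umeko. Their combined 2/3 is pooled and carried to generation 2.
At generation 2 (Akira, Midori, Hana, Noboru) there are 4 shares of (2/3)/4 = 1/6 each.
Living: Midori and Hana — each takes 1/6.
Deceased: Akira and Noboru. Their combined 1/3 is pooled and carried to generation 3.
At generation 3 (Kenji, Emiko, Daichi, Isamu, Takeshi, Satoshi) there are 6 shares of (1/3)/6 = 1/18 each.
Living: Kenji, Emiko, Daichi, Isamu, Takeshi, and Satoshi — each takes 1/18.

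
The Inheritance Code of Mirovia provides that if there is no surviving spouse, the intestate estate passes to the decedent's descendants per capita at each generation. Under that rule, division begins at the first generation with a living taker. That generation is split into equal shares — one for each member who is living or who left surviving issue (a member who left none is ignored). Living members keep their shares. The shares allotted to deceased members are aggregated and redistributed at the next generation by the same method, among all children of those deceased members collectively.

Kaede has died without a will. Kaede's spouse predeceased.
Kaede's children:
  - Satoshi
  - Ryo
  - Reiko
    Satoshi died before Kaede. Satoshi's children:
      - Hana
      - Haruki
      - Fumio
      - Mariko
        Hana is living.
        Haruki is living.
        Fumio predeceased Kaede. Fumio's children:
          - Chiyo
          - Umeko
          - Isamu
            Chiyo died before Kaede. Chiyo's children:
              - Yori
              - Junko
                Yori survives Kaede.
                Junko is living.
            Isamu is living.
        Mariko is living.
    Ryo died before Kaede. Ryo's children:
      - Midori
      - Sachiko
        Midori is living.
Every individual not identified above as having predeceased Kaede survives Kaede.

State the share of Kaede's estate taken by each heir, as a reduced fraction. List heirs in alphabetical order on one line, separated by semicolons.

There is no surviving spouse, so the entire estate passes to Kaede's descendants per capita at each generation.
At generation 1 (Satoshi, Ryo, Reiko) there are 3 shares of (1)/3 = 1/3 each.
Living: Reiko — each takes 1/3.
Deceased: Satoshi and Ryo. Their combined 2/3 is pooled and carried to generation 2.
At generation 2 (Hana, Haruki, Fumio, Mariko, Midori, Sachiko) there are 6 shares of (2/3)/6 = 1/9 each.
Living: Hana, Haruki, Mariko, Midori, and Sachiko — each takes 1/9.
Deceased: Fumio. That 1/9 share is carried to generation 3.
At generation 3 (Chiyo, Umeko, Isamu) there are 3 shares of (1/9)/3 = 1/27 each.
Living: Umeko and Isamu — each takes 1/27.
Deceased: Chiyo. That 1/27 share is carried to generation 4.
At generation 4 (Yori, Junko) there are 2 shares of (1/27)/2 = 1/54 each.
Living: Yori and Junko — each takes 1/54.

Hana 1/9; Haruki 1/9; Isamu 1/27; Junko 1/54; Mariko 1/9; Midori 1/9; Reiko 1/3; Sachiko 1/9; Umeko 1/27; Yori 1/54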